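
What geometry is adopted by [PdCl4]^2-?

Each chloride is −1; balancing the −2 overall charge requires Pd(II).
Pd sits in group 10, so the d-electron count is 10 − 2 = 8.
Coordination number: 4.
A 4d d⁸ ion has a large crystal-field splitting; square planar leaves the high-energy d_{x²−y²} orbital empty and maximises CFSE.

square planar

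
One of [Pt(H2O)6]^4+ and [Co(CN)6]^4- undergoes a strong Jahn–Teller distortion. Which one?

[Co(CN)6]^4-

[Pt(H2O)6]^4+: Ligand charges: water is neutral. With an overall charge of +4 the platinum centre must be in the +4 oxidation state. Platinum is a group-10 element; Pt(IV) is therefore d⁶. A 5d ion has a large Δₒ and is invariably low-spin. The d⁶ configuration leaves the e_g set evenly filled (or empty) — no strong Jahn–Teller driving force.
[Co(CN)6]^4-: Ligand charges: each cyanide is −1. With an overall charge of −4 the cobalt centre must be in the +2 oxidation state. Group 9 minus oxidation state 2 gives a d⁷ configuration. Cyanide is a strong-field ligand (high in the spectrochemical series) for a first-row metal, so the complex is low-spin. The t₂g⁶e_g¹ (low-spin) configuration has an unevenly filled e_g set; the Jahn–Teller theorem predicts a tetragonal distortion (typically axial elongation) to lift the degeneracy.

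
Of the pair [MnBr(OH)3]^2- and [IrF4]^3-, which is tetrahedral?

[MnBr(OH)3]^2-

For [MnBr(OH)3]^2-: Each bromide is −1; each hydroxide is −1; balancing the −2 overall charge requires Mn(II). Group 7 minus oxidation state 2 gives a d⁵ configuration. A high-spin d⁵ ion has zero CFSE in either geometry, so four ligands adopt the sterically favoured tetrahedral geometry. → tetrahedral.
For [IrF4]^3-: Ligand charges: each fluoride is −1. With an overall charge of −3 the iridium centre must be in the +1 oxidation state. Iridium is a group-9 element; Ir(I) is therefore d⁸. A 5d d⁸ ion has a large crystal-field splitting; square planar leaves the high-energy d_{x²−y²} orbital empty and maximises CFSE. → square planar.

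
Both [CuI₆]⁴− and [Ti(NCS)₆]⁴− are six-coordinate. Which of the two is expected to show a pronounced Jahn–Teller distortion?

[CuI₆]⁴−: Ligand charges: each iodide is −1. With an overall charge of −4 the copper centre must be in the +2 oxidation state. Group 11 minus oxidation state 2 gives a d⁹ configuration. The t₂g⁶e_g³ configuration has an unevenly filled e_g set; the Jahn–Teller theorem predicts a tetragonal distortion (typically axial elongation) to lift the degeneracy.
[Ti(NCS)₆]⁴−: Summing ligand charges against the −4 overall charge gives an oxidation state of +2 for titanium. Group 4 minus oxidation state 2 gives a d² configuration. The d² configuration leaves the e_g set evenly filled (or empty) — no strong Jahn–Teller driving force.

[CuI₆]⁴−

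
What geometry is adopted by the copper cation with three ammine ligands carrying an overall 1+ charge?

Ligand charges: ammonia is neutral. With an overall charge of +1 the copper centre must be in the +1 oxidation state.
Copper is a group-11 element; Cu(I) is therefore d¹⁰.
With 3 monodentate ligands the coordination number is 3.
Three ligands around a d¹⁰ centre minimise repulsion in a trigonal-planar arrangement.

trigonal planar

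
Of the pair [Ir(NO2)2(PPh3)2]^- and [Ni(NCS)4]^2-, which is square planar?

For [Ir(NO2)2(PPh3)2]^-: Each nitro (N-bound nitrite) is −1; triphenylphosphine is neutral; balancing the −1 overall charge requires Ir(I). Group 9 minus oxidation state 1 gives a d⁸ configuration. A 5d d⁸ ion has a large crystal-field splitting; square planar leaves the high-energy d_{x²−y²} orbital empty and maximises CFSE. → square planar.
For [Ni(NCS)4]^2-: Ligand charges: each isothiocyanate is −1. With an overall charge of −2 the nickel centre must be in the +2 oxidation state. Nickel is a group-10 element; Ni(II) is therefore d⁸. Isothiocyanate is a weak-field ligand. With weak-field ligands the CFSE gain from square planar is small, so a 3d d⁸ ion takes the sterically preferred tetrahedral geometry. → tetrahedral.

[Ir(NO2)2(PPh3)2]^-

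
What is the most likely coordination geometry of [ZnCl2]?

linear

Each chloride is −1; balancing the 0 overall charge requires Zn(II).
Zn sits in group 12, so the d-electron count is 12 − 2 = 10.
With 2 monodentate ligands the coordination number is 2.
A d¹⁰ ion with only two ligands adopts a linear arrangement (sp hybridisation; no CFSE preference).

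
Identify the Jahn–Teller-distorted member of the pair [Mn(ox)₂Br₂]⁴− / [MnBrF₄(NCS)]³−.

[MnBrF₄(NCS)]³−

[Mn(ox)₂Br₂]⁴−: Summing ligand charges against the −4 overall charge gives an oxidation state of +2 for manganese. Mn sits in group 7, so the d-electron count is 7 − 2 = 5. Bromide and oxalate are weak-field ligands for a first-row metal, so the complex is high-spin. The d⁵ configuration leaves the e_g set evenly filled (or empty) — no strong Jahn–Teller driving force.
[MnBrF₄(NCS)]³−: Each bromide is −1; each fluoride is −1; each isothiocyanate is −1; balancing the −3 overall charge requires Mn(III). Mn sits in group 7, so the d-electron count is 7 − 3 = 4. Bromide, fluoride, and isothiocyanate are weak-field ligands for a first-row metal, so the complex is high-spin. The t₂g³e_g¹ (high-spin) configuration has an unevenly filled e_g set; the Jahn–Teller theorem predicts a tetragonal distortion (typically axial elongation) to lift the degeneracy.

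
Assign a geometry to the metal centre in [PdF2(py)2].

square planar

Ligand charges: each fluoride is −1; pyridine is neutral. With an overall charge of 0 the palladium centre must be in the +2 oxidation state.
Group 10 minus oxidation state 2 gives a d⁸ configuration.
Coordination number: 4.
A 4d d⁸ ion has a large crystal-field splitting; square planar leaves the high-energy d_{x²−y²} orbital empty and maximises CFSE.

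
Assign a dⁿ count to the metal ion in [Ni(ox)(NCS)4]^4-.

d8

Each oxalate is −2; each isothiocyanate is −1; balancing the −4 overall charge requires Ni(II).
Ni sits in group 10, so the d-electron count is 10 − 2 = 8.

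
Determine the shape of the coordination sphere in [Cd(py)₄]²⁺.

tetrahedral

Pyridine is neutral; balancing the +2 overall charge requires Cd(II).
Group 12 minus oxidation state 2 gives a d¹⁰ configuration.
With 4 monodentate ligands the coordination number is 4.
A d¹⁰ ion has no crystal-field stabilisation preference between square planar and tetrahedral, so four ligands adopt the sterically favoured tetrahedral geometry.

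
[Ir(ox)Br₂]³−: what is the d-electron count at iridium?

d8

Each oxalate is −2; each bromide is −1; balancing the −3 overall charge requires Ir(I).
Ir sits in group 9, so the d-electron count is 9 − 1 = 8.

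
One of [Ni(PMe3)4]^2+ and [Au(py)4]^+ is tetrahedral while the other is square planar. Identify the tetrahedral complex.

[Au(py)4]^+

For [Ni(PMe3)4]^2+: Ligand charges: trimethylphosphine is neutral. With an overall charge of +2 the nickel centre must be in the +2 oxidation state. Nickel is a group-10 element; Ni(II) is therefore d⁸. Trimethylphosphine is a strong-field ligand (high in the spectrochemical series). A 3d d⁸ ion with strong-field ligands gains enough CFSE to favour square planar over tetrahedral. → square planar.
For [Au(py)4]^+: Ligand charges: pyridine is neutral. With an overall charge of +1 the gold centre must be in the +1 oxidation state. Au sits in group 11, so the d-electron count is 11 − 1 = 10. A d¹⁰ ion has no crystal-field stabilisation preference between square planar and tetrahedral, so four ligands adopt the sterically favoured tetrahedral geometry. → tetrahedral.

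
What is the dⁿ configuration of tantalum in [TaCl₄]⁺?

d⁰

Each chloride is −1; balancing the +1 overall charge requires Ta(V).
Tantalum is a group-5 element; Ta(V) is therefore d⁰.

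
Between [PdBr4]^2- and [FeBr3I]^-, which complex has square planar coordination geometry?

[PdBr4]^2-

For [PdBr4]^2-: Summing ligand charges against the −2 overall charge gives an oxidation state of +2 for palladium. Group 10 minus oxidation state 2 gives a d⁸ configuration. A 4d d⁸ ion has a large crystal-field splitting; square planar leaves the high-energy d_{x²−y²} orbital empty and maximises CFSE. → square planar.
For [FeBr3I]^-: Each bromide is −1; each iodide is −1; balancing the −1 overall charge requires Fe(III). Fe sits in group 8, so the d-electron count is 8 − 3 = 5. A high-spin d⁵ ion has zero CFSE in either geometry, so four ligands adopt the sterically favoured tetrahedral geometry. → tetrahedral.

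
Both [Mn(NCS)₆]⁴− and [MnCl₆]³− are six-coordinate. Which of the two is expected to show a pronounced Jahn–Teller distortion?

[Mn(NCS)₆]⁴−: Ligand charges: each isothiocyanate is −1. With an overall charge of −4 the manganese centre must be in the +2 oxidation state. Manganese is a group-7 element; Mn(II) is therefore d⁵. Isothiocyanate is a weak-field ligand for a first-row metal, so the complex is high-spin. The d⁵ configuration leaves the e_g set evenly filled (or empty) — no strong Jahn–Teller driving force.
[MnCl₆]³−: Summing ligand charges against the −3 overall charge gives an oxidation state of +3 for manganese. Manganese is a group-7 element; Mn(III) is therefore d⁴. Chloride is a weak-field ligand for a first-row metal, so the complex is high-spin. The t₂g³e_g¹ (high-spin) configuration has an unevenly filled e_g set; the Jahn–Teller theorem predicts a tetragonal distortion (typically axial elongation) to lift the degeneracy.

[MnCl₆]³−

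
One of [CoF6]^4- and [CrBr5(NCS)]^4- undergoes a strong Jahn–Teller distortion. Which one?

[CoF6]^4-: Ligand charges: each fluoride is −1. With an overall charge of −4 the cobalt centre must be in the +2 oxidation state. Group 9 minus oxidation state 2 gives a d⁷ configuration. Fluoride is a weak-field ligand for a first-row metal, so the complex is high-spin. The d⁷ configuration leaves the e_g set evenly filled (or empty) — no strong Jahn–Teller driving force.
[CrBr5(NCS)]^4-: Each bromide is −1; each isothiocyanate is −1; balancing the −4 overall charge requires Cr(II). Chromium is a group-6 element; Cr(II) is therefore d⁴. Bromide and isothiocyanate are weak-field ligands for a first-row metal, so the complex is high-spin. The t₂g³e_g¹ (high-spin) configuration has an unevenly filled e_g set; the Jahn–Teller theorem predicts a tetragonal distortion (typically axial elongation) to lift the degeneracy.

[CrBr5(NCS)]^4-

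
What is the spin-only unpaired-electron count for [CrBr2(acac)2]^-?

Ligand charges: each bromide is −1; each acetylacetonate is −1. With an overall charge of −1 the chromium centre must be in the +3 oxidation state.
Cr sits in group 6, so the d-electron count is 6 − 3 = 3.
Counting donor atoms: 2×bromide (monodentate) → 2 donors; 2×acetylacetonate (bidentate) → 4 donors. Coordination number = 6.
In an octahedral field the d³ configuration is t₂g³e_g⁰ (only one arrangement possible), giving 3 unpaired electrons.

3 unpaired electrons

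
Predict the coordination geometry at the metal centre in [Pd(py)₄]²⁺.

Ligand charges: pyridine is neutral. With an overall charge of +2 the palladium centre must be in the +2 oxidation state.
Palladium is a group-10 element; Pd(II) is therefore d⁸.
With 4 monodentate ligands the coordination number is 4.
A 4d d⁸ ion has a large crystal-field splitting; square planar leaves the high-energy d_{x²−y²} orbital empty and maximises CFSE.

square planar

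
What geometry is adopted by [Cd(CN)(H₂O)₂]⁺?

trigonal planar

Summing ligand charges against the +1 overall charge gives an oxidation state of +2 for cadmium.
Group 12 minus oxidation state 2 gives a d¹⁰ configuration.
With 3 monodentate ligands the coordination number is 3.
Three ligands around a d¹⁰ centre minimise repulsion in a trigonal-planar arrangement.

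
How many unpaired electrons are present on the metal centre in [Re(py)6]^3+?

2

Summing ligand charges against the +3 overall charge gives an oxidation state of +3 for rhenium.
Rhenium is a group-7 element; Re(III) is therefore d⁴.
The spin state decides the count: a 5d ion has a large Δₒ and is invariably low-spin.
An octahedral low-spin d⁴ ion is t₂g⁴e_g⁰, giving 2 unpaired electrons.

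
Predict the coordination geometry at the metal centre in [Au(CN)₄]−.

Summing ligand charges against the −1 overall charge gives an oxidation state of +3 for gold.
Au sits in group 11, so the d-electron count is 11 − 3 = 8.
Coordination number: 4.
A 5d d⁸ ion has a large crystal-field splitting; square planar leaves the high-energy d_{x²−y²} orbital empty and maximises CFSE.

square planar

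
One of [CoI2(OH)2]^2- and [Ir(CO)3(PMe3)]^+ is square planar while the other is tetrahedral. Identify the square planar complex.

[Ir(CO)3(PMe3)]^+

For [CoI2(OH)2]^2-: Each iodide is −1; each hydroxide is −1; balancing the −2 overall charge requires Co(II). Group 9 minus oxidation state 2 gives a d⁷ configuration. For a high-spin 3d d⁷ ion with weak-field ligands the small Δₜ gives little square-planar CFSE advantage, so four ligands adopt the sterically favoured tetrahedral geometry. → tetrahedral.
For [Ir(CO)3(PMe3)]^+: Summing ligand charges against the +1 overall charge gives an oxidation state of +1 for iridium. Iridium is a group-9 element; Ir(I) is therefore d⁸. A 5d d⁸ ion has a large crystal-field splitting; square planar leaves the high-energy d_{x²−y²} orbital empty and maximises CFSE. → square planar.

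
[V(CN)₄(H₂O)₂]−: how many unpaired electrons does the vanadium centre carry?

2

Ligand charges: each cyanide is −1; water is neutral. With an overall charge of −1 the vanadium centre must be in the +3 oxidation state.
Vanadium is a group-5 element; V(III) is therefore d².
In an octahedral field the d² configuration is t₂g²e_g⁰ (only one arrangement possible), giving 2 unpaired electrons.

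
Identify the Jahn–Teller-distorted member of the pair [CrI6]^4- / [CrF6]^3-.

[CrI6]^4-: Summing ligand charges against the −4 overall charge gives an oxidation state of +2 for chromium. Cr sits in group 6, so the d-electron count is 6 − 2 = 4. Iodide is a weak-field ligand for a first-row metal, so the complex is high-spin. The t₂g³e_g¹ (high-spin) configuration has an unevenly filled e_g set; the Jahn–Teller theorem predicts a tetragonal distortion (typically axial elongation) to lift the degeneracy.
[CrF6]^3-: Ligand charges: each fluoride is −1. With an overall charge of −3 the chromium centre must be in the +3 oxidation state. Cr sits in group 6, so the d-electron count is 6 − 3 = 3. The d³ configuration leaves the e_g set evenly filled (or empty) — no strong Jahn–Teller driving force.

[CrI6]^4-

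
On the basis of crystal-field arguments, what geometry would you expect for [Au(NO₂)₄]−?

square planar

Summing ligand charges against the −1 overall charge gives an oxidation state of +3 for gold.
Gold is a group-11 element; Au(III) is therefore d⁸.
Coordination number: 4.
A 5d d⁸ ion has a large crystal-field splitting; square planar leaves the high-energy d_{x²−y²} orbital empty and maximises CFSE.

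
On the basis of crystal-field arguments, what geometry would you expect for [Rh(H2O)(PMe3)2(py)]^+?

Summing ligand charges against the +1 overall charge gives an oxidation state of +1 for rhodium.
Group 9 minus oxidation state 1 gives a d⁸ configuration.
Coordination number: 4.
A 4d d⁸ ion has a large crystal-field splitting; square planar leaves the high-energy d_{x²−y²} orbital empty and maximises CFSE.

square planar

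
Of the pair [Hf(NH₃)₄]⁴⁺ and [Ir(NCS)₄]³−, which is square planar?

For [Hf(NH₃)₄]⁴⁺: Summing ligand charges against the +4 overall charge gives an oxidation state of +4 for hafnium. Hf sits in group 4, so the d-electron count is 4 − 4 = 0. A d⁰ ion has no crystal-field stabilisation preference between square planar and tetrahedral, so four ligands adopt the sterically favoured tetrahedral geometry. → tetrahedral.
For [Ir(NCS)₄]³−: Each isothiocyanate is −1; balancing the −3 overall charge requires Ir(I). Ir sits in group 9, so the d-electron count is 9 − 1 = 8. A 5d d⁸ ion has a large crystal-field splitting; square planar leaves the high-energy d_{x²−y²} orbital empty and maximises CFSE. → square planar.

[Ir(NCS)₄]³−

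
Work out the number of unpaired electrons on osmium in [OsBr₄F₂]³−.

1 unpaired electron

Each bromide is −1; each fluoride is −1; balancing the −3 overall charge requires Os(III).
Group 8 minus oxidation state 3 gives a d⁵ configuration.
The spin state decides the count: a 5d ion has a large Δₒ and is invariably low-spin.
An octahedral low-spin d⁵ ion is t₂g⁵e_g⁰, giving 1 unpaired electron.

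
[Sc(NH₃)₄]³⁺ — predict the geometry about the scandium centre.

Summing ligand charges against the +3 overall charge gives an oxidation state of +3 for scandium.
Sc sits in group 3, so the d-electron count is 3 − 3 = 0.
Coordination number: 4.
A d⁰ ion has no crystal-field stabilisation preference between square planar and tetrahedral, so four ligands adopt the sterically favoured tetrahedral geometry.

tetrahedral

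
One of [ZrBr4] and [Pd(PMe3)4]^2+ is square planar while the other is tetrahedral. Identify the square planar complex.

[Pd(PMe3)4]^2+

For [ZrBr4]: Each bromide is −1; balancing the 0 overall charge requires Zr(IV). Zr sits in group 4, so the d-electron count is 4 − 4 = 0. A d⁰ ion has no crystal-field stabilisation preference between square planar and tetrahedral, so four ligands adopt the sterically favoured tetrahedral geometry. → tetrahedral.
For [Pd(PMe3)4]^2+: Ligand charges: trimethylphosphine is neutral. With an overall charge of +2 the palladium centre must be in the +2 oxidation state. Pd sits in group 10, so the d-electron count is 10 − 2 = 8. A 4d d⁸ ion has a large crystal-field splitting; square planar leaves the high-energy d_{x²−y²} orbital empty and maximises CFSE. → square planar.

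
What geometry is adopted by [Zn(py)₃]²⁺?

trigonal planar

Pyridine is neutral; balancing the +2 overall charge requires Zn(II).
Group 12 minus oxidation state 2 gives a d¹⁰ configuration.
Coordination number: 3.
Three ligands around a d¹⁰ centre minimise repulsion in a trigonal-planar arrangement.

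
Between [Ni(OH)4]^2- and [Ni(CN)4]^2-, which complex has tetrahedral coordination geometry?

For [Ni(OH)4]^2-: Summing ligand charges against the −2 overall charge gives an oxidation state of +2 for nickel. Nickel is a group-10 element; Ni(II) is therefore d⁸. Hydroxide is a weak-field ligand. With weak-field ligands the CFSE gain from square planar is small, so a 3d d⁸ ion takes the sterically preferred tetrahedral geometry. → tetrahedral.
For [Ni(CN)4]^2-: Summing ligand charges against the −2 overall charge gives an oxidation state of +2 for nickel. Nickel is a group-10 element; Ni(II) is therefore d⁸. Cyanide is a strong-field ligand (high in the spectrochemical series). A 3d d⁸ ion with strong-field ligands gains enough CFSE to favour square planar over tetrahedral. → square planar.

[Ni(OH)4]^2-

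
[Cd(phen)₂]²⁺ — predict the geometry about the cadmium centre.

1,10-phenanthroline is neutral; balancing the +2 overall charge requires Cd(II).
Cd sits in group 12, so the d-electron count is 12 − 2 = 10.
Counting donor atoms: 2×1,10-phenanthroline (bidentate) → 4 donors. Coordination number = 4.
A d¹⁰ ion has no crystal-field stabilisation preference between square planar and tetrahedral, so four ligands adopt the sterically favoured tetrahedral geometry.

tetrahedral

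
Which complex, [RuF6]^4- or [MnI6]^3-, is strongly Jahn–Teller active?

[RuF6]^4-: Each fluoride is −1; balancing the −4 overall charge requires Ru(II). Ruthenium is a group-8 element; Ru(II) is therefore d⁶. A 4d ion has a large Δₒ and is invariably low-spin. The d⁶ configuration leaves the e_g set evenly filled (or empty) — no strong Jahn–Teller driving force.
[MnI6]^3-: Ligand charges: each iodide is −1. With an overall charge of −3 the manganese centre must be in the +3 oxidation state. Mn sits in group 7, so the d-electron count is 7 − 3 = 4. Iodide is a weak-field ligand for a first-row metal, so the complex is high-spin. The t₂g³e_g¹ (high-spin) configuration has an unevenly filled e_g set; the Jahn–Teller theorem predicts a tetragonal distortion (typically axial elongation) to lift the degeneracy.

[MnI6]^3-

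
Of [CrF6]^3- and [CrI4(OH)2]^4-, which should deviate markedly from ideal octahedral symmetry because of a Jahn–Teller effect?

[CrF6]^3-: Summing ligand charges against the −3 overall charge gives an oxidation state of +3 for chromium. Cr sits in group 6, so the d-electron count is 6 − 3 = 3. The d³ configuration leaves the e_g set evenly filled (or empty) — no strong Jahn–Teller driving force.
[CrI4(OH)2]^4-: Each iodide is −1; each hydroxide is −1; balancing the −4 overall charge requires Cr(II). Chromium is a group-6 element; Cr(II) is therefore d⁴. Hydroxide and iodide are weak-field ligands for a first-row metal, so the complex is high-spin. The t₂g³e_g¹ (high-spin) configuration has an unevenly filled e_g set; the Jahn–Teller theorem predicts a tetragonal distortion (typically axial elongation) to lift the degeneracy.

[CrI4(OH)2]^4-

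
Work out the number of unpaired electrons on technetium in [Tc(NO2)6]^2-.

Ligand charges: each nitro (N-bound nitrite) is −1. With an overall charge of −2 the technetium centre must be in the +4 oxidation state.
Group 7 minus oxidation state 4 gives a d³ configuration.
In an octahedral field the d³ configuration is t₂g³e_g⁰ (only one arrangement possible), giving 3 unpaired electrons.

3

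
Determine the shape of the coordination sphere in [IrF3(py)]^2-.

square planar

Each fluoride is −1; pyridine is neutral; balancing the −2 overall charge requires Ir(I).
Iridium is a group-9 element; Ir(I) is therefore d⁸.
With 4 monodentate ligands the coordination number is 4.
A 5d d⁸ ion has a large crystal-field splitting; square planar leaves the high-energy d_{x²−y²} orbital empty and maximises CFSE.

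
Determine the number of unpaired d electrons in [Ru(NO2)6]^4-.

Each nitro (N-bound nitrite) is −1; balancing the −4 overall charge requires Ru(II).
Ruthenium is a group-8 element; Ru(II) is therefore d⁶.
The spin state decides the count: a 4d ion has a large Δₒ and is invariably low-spin.
An octahedral low-spin d⁶ ion is t₂g⁶e_g⁰, giving 0 unpaired electrons.

0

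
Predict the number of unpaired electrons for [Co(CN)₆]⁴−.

Ligand charges: each cyanide is −1. With an overall charge of −4 the cobalt centre must be in the +2 oxidation state.
Cobalt is a group-9 element; Co(II) is therefore d⁷.
The spin state decides the count: Cyanide is a strong-field ligand (high in the spectrochemical series) for a first-row metal, so the complex is low-spin.
An octahedral low-spin d⁷ ion is t₂g⁶e_g¹, giving 1 unpaired electron.

1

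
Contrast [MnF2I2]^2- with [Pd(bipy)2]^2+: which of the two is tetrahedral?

For [MnF2I2]^2-: Each fluoride is −1; each iodide is −1; balancing the −2 overall charge requires Mn(II). Group 7 minus oxidation state 2 gives a d⁵ configuration. A high-spin d⁵ ion has zero CFSE in either geometry, so four ligands adopt the sterically favoured tetrahedral geometry. → tetrahedral.
For [Pd(bipy)2]^2+: 2,2′-bipyridine is neutral; balancing the +2 overall charge requires Pd(II). Pd sits in group 10, so the d-electron count is 10 − 2 = 8. A 4d d⁸ ion has a large crystal-field splitting; square planar leaves the high-energy d_{x²−y²} orbital empty and maximises CFSE. → square planar.

[MnF2I2]^2-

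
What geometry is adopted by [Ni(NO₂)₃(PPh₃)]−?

Summing ligand charges against the −1 overall charge gives an oxidation state of +2 for nickel.
Nickel is a group-10 element; Ni(II) is therefore d⁸.
With 4 monodentate ligands the coordination number is 4.
Nitro (N-bound nitrite) and triphenylphosphine are strong-field ligands (high in the spectrochemical series).
A 3d d⁸ ion with strong-field ligands gains enough CFSE to favour square planar over tetrahedral.

square planar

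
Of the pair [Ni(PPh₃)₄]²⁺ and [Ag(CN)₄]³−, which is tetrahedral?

[Ag(CN)₄]³−

For [Ni(PPh₃)₄]²⁺: Triphenylphosphine is neutral; balancing the +2 overall charge requires Ni(II). Group 10 minus oxidation state 2 gives a d⁸ configuration. Triphenylphosphine is a strong-field ligand (high in the spectrochemical series). A 3d d⁸ ion with strong-field ligands gains enough CFSE to favour square planar over tetrahedral. → square planar.
For [Ag(CN)₄]³−: Summing ligand charges against the −3 overall charge gives an oxidation state of +1 for silver. Silver is a group-11 element; Ag(I) is therefore d¹⁰. A d¹⁰ ion has no crystal-field stabilisation preference between square planar and tetrahedral, so four ligands adopt the sterically favoured tetrahedral geometry. → tetrahedral.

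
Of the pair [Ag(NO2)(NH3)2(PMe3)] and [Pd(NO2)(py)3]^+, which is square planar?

For [Ag(NO2)(NH3)2(PMe3)]: Each nitro (N-bound nitrite) is −1; ammonia is neutral; trimethylphosphine is neutral; balancing the 0 overall charge requires Ag(I). Silver is a group-11 element; Ag(I) is therefore d¹⁰. A d¹⁰ ion has no crystal-field stabilisation preference between square planar and tetrahedral, so four ligands adopt the sterically favoured tetrahedral geometry. → tetrahedral.
For [Pd(NO2)(py)3]^+: Summing ligand charges against the +1 overall charge gives an oxidation state of +2 for palladium. Group 10 minus oxidation state 2 gives a d⁸ configuration. A 4d d⁸ ion has a large crystal-field splitting; square planar leaves the high-energy d_{x²−y²} orbital empty and maximises CFSE. → square planar.

[Pd(NO2)(py)3]^+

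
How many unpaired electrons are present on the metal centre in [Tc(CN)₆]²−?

3 unpaired electrons

Ligand charges: each cyanide is −1. With an overall charge of −2 the technetium centre must be in the +4 oxidation state.
Technetium is a group-7 element; Tc(IV) is therefore d³.
In an octahedral field the d³ configuration is t₂g³e_g⁰ (only one arrangement possible), giving 3 unpaired electrons.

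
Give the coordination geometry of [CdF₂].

Each fluoride is −1; balancing the 0 overall charge requires Cd(II).
Cadmium is a group-12 element; Cd(II) is therefore d¹⁰.
With 2 monodentate ligands the coordination number is 2.
A d¹⁰ ion with only two ligands adopts a linear arrangement (sp hybridisation; no CFSE preference).

linear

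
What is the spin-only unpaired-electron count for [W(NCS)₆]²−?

2 unpaired electrons

Ligand charges: each isothiocyanate is −1. With an overall charge of −2 the tungsten centre must be in the +4 oxidation state.
Tungsten is a group-6 element; W(IV) is therefore d².
In an octahedral field the d² configuration is t₂g²e_g⁰ (only one arrangement possible), giving 2 unpaired electrons.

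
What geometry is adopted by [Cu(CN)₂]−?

linear

Each cyanide is −1; balancing the −1 overall charge requires Cu(I).
Copper is a group-11 element; Cu(I) is therefore d¹⁰.
Coordination number: 2.
A d¹⁰ ion with only two ligands adopts a linear arrangement (sp hybridisation; no CFSE preference).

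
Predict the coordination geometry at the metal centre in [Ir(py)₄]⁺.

square planar

Pyridine is neutral; balancing the +1 overall charge requires Ir(I).
Group 9 minus oxidation state 1 gives a d⁸ configuration.
With 4 monodentate ligands the coordination number is 4.
A 5d d⁸ ion has a large crystal-field splitting; square planar leaves the high-energy d_{x²−y²} orbital empty and maximises CFSE.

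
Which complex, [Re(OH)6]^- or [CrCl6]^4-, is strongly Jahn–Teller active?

[Re(OH)6]^-: Ligand charges: each hydroxide is −1. With an overall charge of −1 the rhenium centre must be in the +5 oxidation state. Group 7 minus oxidation state 5 gives a d² configuration. The d² configuration leaves the e_g set evenly filled (or empty) — no strong Jahn–Teller driving force.
[CrCl6]^4-: Each chloride is −1; balancing the −4 overall charge requires Cr(II). Chromium is a group-6 element; Cr(II) is therefore d⁴. Chloride is a weak-field ligand for a first-row metal, so the complex is high-spin. The t₂g³e_g¹ (high-spin) configuration has an unevenly filled e_g set; the Jahn–Teller theorem predicts a tetragonal distortion (typically axial elongation) to lift the degeneracy.

[CrCl6]^4-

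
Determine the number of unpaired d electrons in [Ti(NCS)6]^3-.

1

Each isothiocyanate is −1; balancing the −3 overall charge requires Ti(III).
Titanium is a group-4 element; Ti(III) is therefore d¹.
In an octahedral field the d¹ configuration is t₂g¹e_g⁰ (only one arrangement possible), giving 1 unpaired electron.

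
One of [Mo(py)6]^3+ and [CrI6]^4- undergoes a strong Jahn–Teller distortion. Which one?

[Mo(py)6]^3+: Ligand charges: pyridine is neutral. With an overall charge of +3 the molybdenum centre must be in the +3 oxidation state. Group 6 minus oxidation state 3 gives a d³ configuration. The d³ configuration leaves the e_g set evenly filled (or empty) — no strong Jahn–Teller driving force.
[CrI6]^4-: Summing ligand charges against the −4 overall charge gives an oxidation state of +2 for chromium. Group 6 minus oxidation state 2 gives a d⁴ configuration. Iodide is a weak-field ligand for a first-row metal, so the complex is high-spin. The t₂g³e_g¹ (high-spin) configuration has an unevenly filled e_g set; the Jahn–Teller theorem predicts a tetragonal distortion (typically axial elongation) to lift the degeneracy.

[CrI6]^4-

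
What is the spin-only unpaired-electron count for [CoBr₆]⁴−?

Each bromide is −1; balancing the −4 overall charge requires Co(II).
Group 9 minus oxidation state 2 gives a d⁷ configuration.
The spin state decides the count: Bromide is a weak-field ligand for a first-row metal, so the complex is high-spin.
An octahedral high-spin d⁷ ion is t₂g⁵e_g², giving 3 unpaired electrons.

3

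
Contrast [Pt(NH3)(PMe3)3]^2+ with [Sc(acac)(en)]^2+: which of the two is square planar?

For [Pt(NH3)(PMe3)3]^2+: Ligand charges: ammonia is neutral; trimethylphosphine is neutral. With an overall charge of +2 the platinum centre must be in the +2 oxidation state. Platinum is a group-10 element; Pt(II) is therefore d⁸. A 5d d⁸ ion has a large crystal-field splitting; square planar leaves the high-energy d_{x²−y²} orbital empty and maximises CFSE. → square planar.
For [Sc(acac)(en)]^2+: Ligand charges: each acetylacetonate is −1; ethylenediamine is neutral. With an overall charge of +2 the scandium centre must be in the +3 oxidation state. Sc sits in group 3, so the d-electron count is 3 − 3 = 0. A d⁰ ion has no crystal-field stabilisation preference between square planar and tetrahedral, so four ligands adopt the sterically favoured tetrahedral geometry. → tetrahedral.

[Pt(NH3)(PMe3)3]^2+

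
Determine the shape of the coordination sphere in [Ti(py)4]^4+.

tetrahedral

Summing ligand charges against the +4 overall charge gives an oxidation state of +4 for titanium.
Group 4 minus oxidation state 4 gives a d⁰ configuration.
With 4 monodentate ligands the coordination number is 4.
A d⁰ ion has no crystal-field stabilisation preference between square planar and tetrahedral, so four ligands adopt the sterically favoured tetrahedral geometry.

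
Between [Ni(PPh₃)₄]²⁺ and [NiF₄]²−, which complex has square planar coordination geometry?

[Ni(PPh₃)₄]²⁺

For [Ni(PPh₃)₄]²⁺: Summing ligand charges against the +2 overall charge gives an oxidation state of +2 for nickel. Nickel is a group-10 element; Ni(II) is therefore d⁸. Triphenylphosphine is a strong-field ligand (high in the spectrochemical series). A 3d d⁸ ion with strong-field ligands gains enough CFSE to favour square planar over tetrahedral. → square planar.
For [NiF₄]²−: Each fluoride is −1; balancing the −2 overall charge requires Ni(II). Ni sits in group 10, so the d-electron count is 10 − 2 = 8. Fluoride is a weak-field ligand. With weak-field ligands the CFSE gain from square planar is small, so a 3d d⁸ ion takes the sterically preferred tetrahedral geometry. → tetrahedral.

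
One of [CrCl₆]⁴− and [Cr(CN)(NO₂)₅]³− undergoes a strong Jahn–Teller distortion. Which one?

[CrCl₆]⁴−

[CrCl₆]⁴−: Summing ligand charges against the −4 overall charge gives an oxidation state of +2 for chromium. Cr sits in group 6, so the d-electron count is 6 − 2 = 4. Chloride is a weak-field ligand for a first-row metal, so the complex is high-spin. The t₂g³e_g¹ (high-spin) configuration has an unevenly filled e_g set; the Jahn–Teller theorem predicts a tetragonal distortion (typically axial elongation) to lift the degeneracy.
[Cr(CN)(NO₂)₅]³−: Ligand charges: each cyanide is −1; each nitro (N-bound nitrite) is −1. With an overall charge of −3 the chromium centre must be in the +3 oxidation state. Group 6 minus oxidation state 3 gives a d³ configuration. The d³ configuration leaves the e_g set evenly filled (or empty) — no strong Jahn–Teller driving force.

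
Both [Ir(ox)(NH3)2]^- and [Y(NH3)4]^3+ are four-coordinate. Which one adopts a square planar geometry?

For [Ir(ox)(NH3)2]^-: Each oxalate is −2; ammonia is neutral; balancing the −1 overall charge requires Ir(I). Iridium is a group-9 element; Ir(I) is therefore d⁸. A 5d d⁸ ion has a large crystal-field splitting; square planar leaves the high-energy d_{x²−y²} orbital empty and maximises CFSE. → square planar.
For [Y(NH3)4]^3+: Ammonia is neutral; balancing the +3 overall charge requires Y(III). Yttrium is a group-3 element; Y(III) is therefore d⁰. A d⁰ ion has no crystal-field stabilisation preference between square planar and tetrahedral, so four ligands adopt the sterically favoured tetrahedral geometry. → tetrahedral.

[Ir(ox)(NH3)2]^-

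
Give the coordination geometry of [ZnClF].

linear

Ligand charges: each chloride is −1; each fluoride is −1. With an overall charge of 0 the zinc centre must be in the +2 oxidation state.
Zn sits in group 12, so the d-electron count is 12 − 2 = 10.
With 2 monodentate ligands the coordination number is 2.
A d¹⁰ ion with only two ligands adopts a linear arrangement (sp hybridisation; no CFSE preference).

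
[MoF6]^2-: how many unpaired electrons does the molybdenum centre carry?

Ligand charges: each fluoride is −1. With an overall charge of −2 the molybdenum centre must be in the +4 oxidation state.
Group 6 minus oxidation state 4 gives a d² configuration.
In an octahedral field the d² configuration is t₂g²e_g⁰ (only one arrangement possible), giving 2 unpaired electrons.

2 unpaired electrons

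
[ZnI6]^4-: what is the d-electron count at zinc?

d¹⁰

Ligand charges: each iodide is −1. With an overall charge of −4 the zinc centre must be in the +2 oxidation state.
Zn sits in group 12, so the d-electron count is 12 − 2 = 10.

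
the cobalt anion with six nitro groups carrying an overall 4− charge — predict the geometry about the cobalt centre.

octahedral

Summing ligand charges against the −4 overall charge gives an oxidation state of +2 for cobalt.
Co sits in group 9, so the d-electron count is 9 − 2 = 7.
Coordination number: 6.
Six donors around a single metal centre give an octahedral coordination sphere.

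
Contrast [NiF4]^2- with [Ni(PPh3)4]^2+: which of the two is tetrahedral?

[NiF4]^2-

For [NiF4]^2-: Summing ligand charges against the −2 overall charge gives an oxidation state of +2 for nickel. Group 10 minus oxidation state 2 gives a d⁸ configuration. Fluoride is a weak-field ligand. With weak-field ligands the CFSE gain from square planar is small, so a 3d d⁸ ion takes the sterically preferred tetrahedral geometry. → tetrahedral.
For [Ni(PPh3)4]^2+: Ligand charges: triphenylphosphine is neutral. With an overall charge of +2 the nickel centre must be in the +2 oxidation state. Group 10 minus oxidation state 2 gives a d⁸ configuration. Triphenylphosphine is a strong-field ligand (high in the spectrochemical series). A 3d d⁸ ion with strong-field ligands gains enough CFSE to favour square planar over tetrahedral. → square planar.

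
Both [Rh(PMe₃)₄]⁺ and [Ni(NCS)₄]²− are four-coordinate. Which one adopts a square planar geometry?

For [Rh(PMe₃)₄]⁺: Summing ligand charges against the +1 overall charge gives an oxidation state of +1 for rhodium. Rhodium is a group-9 element; Rh(I) is therefore d⁸. A 4d d⁸ ion has a large crystal-field splitting; square planar leaves the high-energy d_{x²−y²} orbital empty and maximises CFSE. → square planar.
For [Ni(NCS)₄]²−: Ligand charges: each isothiocyanate is −1. With an overall charge of −2 the nickel centre must be in the +2 oxidation state. Nickel is a group-10 element; Ni(II) is therefore d⁸. Isothiocyanate is a weak-field ligand. With weak-field ligands the CFSE gain from square planar is small, so a 3d d⁸ ion takes the sterically preferred tetrahedral geometry. → tetrahedral.

[Rh(PMe₃)₄]⁺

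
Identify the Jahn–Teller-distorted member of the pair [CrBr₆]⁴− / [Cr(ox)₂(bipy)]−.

[CrBr₆]⁴−

[CrBr₆]⁴−: Summing ligand charges against the −4 overall charge gives an oxidation state of +2 for chromium. Cr sits in group 6, so the d-electron count is 6 − 2 = 4. Bromide is a weak-field ligand for a first-row metal, so the complex is high-spin. The t₂g³e_g¹ (high-spin) configuration has an unevenly filled e_g set; the Jahn–Teller theorem predicts a tetragonal distortion (typically axial elongation) to lift the degeneracy.
[Cr(ox)₂(bipy)]−: Each oxalate is −2; 2,2′-bipyridine is neutral; balancing the −1 overall charge requires Cr(III). Group 6 minus oxidation state 3 gives a d³ configuration. The d³ configuration leaves the e_g set evenly filled (or empty) — no strong Jahn–Teller driving force.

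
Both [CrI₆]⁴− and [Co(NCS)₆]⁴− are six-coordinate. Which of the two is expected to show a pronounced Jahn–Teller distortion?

[CrI₆]⁴−: Ligand charges: each iodide is −1. With an overall charge of −4 the chromium centre must be in the +2 oxidation state. Group 6 minus oxidation state 2 gives a d⁴ configuration. Iodide is a weak-field ligand for a first-row metal, so the complex is high-spin. The t₂g³e_g¹ (high-spin) configuration has an unevenly filled e_g set; the Jahn–Teller theorem predicts a tetragonal distortion (typically axial elongation) to lift the degeneracy.
[Co(NCS)₆]⁴−: Summing ligand charges against the −4 overall charge gives an oxidation state of +2 for cobalt. Co sits in group 9, so the d-electron count is 9 − 2 = 7. Isothiocyanate is a weak-field ligand for a first-row metal, so the complex is high-spin. The d⁷ configuration leaves the e_g set evenly filled (or empty) — no strong Jahn–Teller driving force.

[CrI₆]⁴−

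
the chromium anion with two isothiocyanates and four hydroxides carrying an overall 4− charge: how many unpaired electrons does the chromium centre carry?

Each isothiocyanate is −1; each hydroxide is −1; balancing the −4 overall charge requires Cr(II).
Group 6 minus oxidation state 2 gives a d⁴ configuration.
The spin state decides the count: Hydroxide and isothiocyanate are weak-field ligands for a first-row metal, so the complex is high-spin.
An octahedral high-spin d⁴ ion is t₂g³e_g¹, giving 4 unpaired electrons.

4 unpaired electrons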